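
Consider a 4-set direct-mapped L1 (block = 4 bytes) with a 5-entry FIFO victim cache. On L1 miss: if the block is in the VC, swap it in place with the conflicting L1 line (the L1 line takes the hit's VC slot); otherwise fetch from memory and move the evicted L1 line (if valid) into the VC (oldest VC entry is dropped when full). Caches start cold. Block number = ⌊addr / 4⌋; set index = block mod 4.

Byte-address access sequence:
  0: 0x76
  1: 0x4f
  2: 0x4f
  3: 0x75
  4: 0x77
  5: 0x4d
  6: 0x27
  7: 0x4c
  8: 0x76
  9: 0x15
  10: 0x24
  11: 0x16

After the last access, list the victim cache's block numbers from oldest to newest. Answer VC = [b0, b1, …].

0: 0x76 (blk 29, set 1) → MISS  vc=[]
1: 0x4f (blk 19, set 3) → MISS  vc=[]
2: 0x4f (blk 19, set 3) → L1-HIT  vc=[]
3: 0x75 (blk 29, set 1) → L1-HIT  vc=[]
4: 0x77 (blk 29, set 1) → L1-HIT  vc=[]
5: 0x4d (blk 19, set 3) → L1-HIT  vc=[]
6: 0x27 (blk 9, set 1) → MISS  vc=[29]
7: 0x4c (blk 19, set 3) → L1-HIT  vc=[29]
8: 0x76 (blk 29, set 1) → VC-HIT  vc=[9]
9: 0x15 (blk 5, set 1) → MISS  vc=[9, 29]
10: 0x24 (blk 9, set 1) → VC-HIT  vc=[5, 29]
11: 0x16 (blk 5, set 1) → VC-HIT  vc=[9, 29]

VC = [9, 29]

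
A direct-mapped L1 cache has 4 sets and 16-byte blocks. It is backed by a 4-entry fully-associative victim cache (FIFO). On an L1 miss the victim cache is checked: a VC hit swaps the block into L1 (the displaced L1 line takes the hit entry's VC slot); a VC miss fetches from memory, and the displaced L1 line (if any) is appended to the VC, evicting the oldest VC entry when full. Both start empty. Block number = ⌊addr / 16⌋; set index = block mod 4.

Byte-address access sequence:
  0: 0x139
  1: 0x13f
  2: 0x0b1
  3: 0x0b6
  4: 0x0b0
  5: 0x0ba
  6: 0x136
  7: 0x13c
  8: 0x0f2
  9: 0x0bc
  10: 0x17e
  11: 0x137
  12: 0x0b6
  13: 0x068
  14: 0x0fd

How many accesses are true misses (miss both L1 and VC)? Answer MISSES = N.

  [0] addr=0x139 blk=19 s=3: MISS | VC []
  [1] addr=0x13f blk=19 s=3: L1-HIT | VC []
  [2] addr=0xb1 blk=11 s=3: MISS | VC [19]
  [3] addr=0xb6 blk=11 s=3: L1-HIT | VC [19]
  [4] addr=0xb0 blk=11 s=3: L1-HIT | VC [19]
  [5] addr=0xba blk=11 s=3: L1-HIT | VC [19]
  [6] addr=0x136 blk=19 s=3: VC-HIT | VC [11]
  [7] addr=0x13c blk=19 s=3: L1-HIT | VC [11]
  [8] addr=0xf2 blk=15 s=3: MISS | VC [11, 19]
  [9] addr=0xbc blk=11 s=3: VC-HIT | VC [15, 19]
  [10] addr=0x17e blk=23 s=3: MISS | VC [15, 19, 11]
  [11] addr=0x137 blk=19 s=3: VC-HIT | VC [15, 23, 11]
  [12] addr=0xb6 blk=11 s=3: VC-HIT | VC [15, 23, 19]
  [13] addr=0x68 blk=6 s=2: MISS | VC [15, 23, 19]
  [14] addr=0xfd blk=15 s=3: VC-HIT | VC [11, 23, 19]

MISSES = 5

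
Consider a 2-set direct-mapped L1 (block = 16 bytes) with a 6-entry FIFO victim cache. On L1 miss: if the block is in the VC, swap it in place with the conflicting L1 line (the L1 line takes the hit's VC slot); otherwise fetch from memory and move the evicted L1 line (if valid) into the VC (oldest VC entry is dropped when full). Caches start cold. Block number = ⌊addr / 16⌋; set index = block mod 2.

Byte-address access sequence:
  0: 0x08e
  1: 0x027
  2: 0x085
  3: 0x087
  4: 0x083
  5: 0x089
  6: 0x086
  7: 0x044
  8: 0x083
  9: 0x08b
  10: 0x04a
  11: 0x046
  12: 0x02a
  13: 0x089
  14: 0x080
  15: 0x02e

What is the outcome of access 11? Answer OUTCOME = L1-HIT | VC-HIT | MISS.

OUTCOME = L1-HIT

#0 0x8e→b8/s0 MISS; vc=[]
#1 0x27→b2/s0 MISS; vc=[8]
#2 0x85→b8/s0 VC-HIT; vc=[2]
#3 0x87→b8/s0 L1-HIT; vc=[2]
#4 0x83→b8/s0 L1-HIT; vc=[2]
#5 0x89→b8/s0 L1-HIT; vc=[2]
#6 0x86→b8/s0 L1-HIT; vc=[2]
#7 0x44→b4/s0 MISS; vc=[2,8]
#8 0x83→b8/s0 VC-HIT; vc=[2,4]
#9 0x8b→b8/s0 L1-HIT; vc=[2,4]
#10 0x4a→b4/s0 VC-HIT; vc=[2,8]
#11 0x46→b4/s0 L1-HIT; vc=[2,8]
#12 0x2a→b2/s0 VC-HIT; vc=[4,8]
#13 0x89→b8/s0 VC-HIT; vc=[4,2]
#14 0x80→b8/s0 L1-HIT; vc=[4,2]
#15 0x2e→b2/s0 VC-HIT; vc=[4,8]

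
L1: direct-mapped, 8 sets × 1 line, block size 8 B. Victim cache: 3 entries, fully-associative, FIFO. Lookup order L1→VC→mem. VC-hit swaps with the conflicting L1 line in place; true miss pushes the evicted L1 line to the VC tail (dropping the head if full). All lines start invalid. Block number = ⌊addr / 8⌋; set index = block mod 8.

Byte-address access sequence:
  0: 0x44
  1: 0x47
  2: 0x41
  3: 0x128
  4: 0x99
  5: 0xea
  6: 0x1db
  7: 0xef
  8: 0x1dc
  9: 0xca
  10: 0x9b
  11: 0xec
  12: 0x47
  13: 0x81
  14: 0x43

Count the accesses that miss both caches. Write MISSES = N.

  [0] addr=0x44 blk=8 s=0: MISS | VC []
  [1] addr=0x47 blk=8 s=0: L1-HIT | VC []
  [2] addr=0x41 blk=8 s=0: L1-HIT | VC []
  [3] addr=0x128 blk=37 s=5: MISS | VC []
  [4] addr=0x99 blk=19 s=3: MISS | VC []
  [5] addr=0xea blk=29 s=5: MISS | VC [37]
  [6] addr=0x1db blk=59 s=3: MISS | VC [37, 19]
  [7] addr=0xef blk=29 s=5: L1-HIT | VC [37, 19]
  [8] addr=0x1dc blk=59 s=3: L1-HIT | VC [37, 19]
  [9] addr=0xca blk=25 s=1: MISS | VC [37, 19]
  [10] addr=0x9b blk=19 s=3: VC-HIT | VC [37, 59]
  [11] addr=0xec blk=29 s=5: L1-HIT | VC [37, 59]
  [12] addr=0x47 blk=8 s=0: L1-HIT | VC [37, 59]
  [13] addr=0x81 blk=16 s=0: MISS | VC [37, 59, 8]
  [14] addr=0x43 blk=8 s=0: VC-HIT | VC [37, 59, 16]

MISSES = 7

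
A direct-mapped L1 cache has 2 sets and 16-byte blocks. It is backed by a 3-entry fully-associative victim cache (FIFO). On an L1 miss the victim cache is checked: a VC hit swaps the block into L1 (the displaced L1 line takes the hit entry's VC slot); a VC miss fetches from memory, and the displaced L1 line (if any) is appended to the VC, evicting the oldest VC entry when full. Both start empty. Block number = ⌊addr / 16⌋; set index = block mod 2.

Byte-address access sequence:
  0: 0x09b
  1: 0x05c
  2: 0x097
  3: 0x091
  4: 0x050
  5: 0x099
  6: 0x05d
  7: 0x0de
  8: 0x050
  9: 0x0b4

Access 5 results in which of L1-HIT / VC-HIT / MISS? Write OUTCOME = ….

0: 0x9b (blk 9, set 1) → MISS  vc=[]
1: 0x5c (blk 5, set 1) → MISS  vc=[9]
2: 0x97 (blk 9, set 1) → VC-HIT  vc=[5]
3: 0x91 (blk 9, set 1) → L1-HIT  vc=[5]
4: 0x50 (blk 5, set 1) → VC-HIT  vc=[9]
5: 0x99 (blk 9, set 1) → VC-HIT  vc=[5]
6: 0x5d (blk 5, set 1) → VC-HIT  vc=[9]
7: 0xde (blk 13, set 1) → MISS  vc=[9, 5]
8: 0x50 (blk 5, set 1) → VC-HIT  vc=[9, 13]
9: 0xb4 (blk 11, set 1) → MISS  vc=[9, 13, 5]

OUTCOME = VC-HIT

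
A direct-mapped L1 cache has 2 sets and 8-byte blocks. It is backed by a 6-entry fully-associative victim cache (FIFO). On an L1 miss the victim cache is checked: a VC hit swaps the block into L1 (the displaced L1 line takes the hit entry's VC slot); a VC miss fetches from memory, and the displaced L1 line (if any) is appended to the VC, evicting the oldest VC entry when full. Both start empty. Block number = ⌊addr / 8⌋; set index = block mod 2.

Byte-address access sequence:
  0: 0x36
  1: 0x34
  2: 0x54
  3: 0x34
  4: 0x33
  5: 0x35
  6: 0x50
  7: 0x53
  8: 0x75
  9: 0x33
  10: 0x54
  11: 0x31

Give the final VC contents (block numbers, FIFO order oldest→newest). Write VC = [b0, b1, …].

VC = [14, 10]

  [0] addr=0x36 blk=6 s=0: MISS | VC []
  [1] addr=0x34 blk=6 s=0: L1-HIT | VC []
  [2] addr=0x54 blk=10 s=0: MISS | VC [6]
  [3] addr=0x34 blk=6 s=0: VC-HIT | VC [10]
  [4] addr=0x33 blk=6 s=0: L1-HIT | VC [10]
  [5] addr=0x35 blk=6 s=0: L1-HIT | VC [10]
  [6] addr=0x50 blk=10 s=0: VC-HIT | VC [6]
  [7] addr=0x53 blk=10 s=0: L1-HIT | VC [6]
  [8] addr=0x75 blk=14 s=0: MISS | VC [6, 10]
  [9] addr=0x33 blk=6 s=0: VC-HIT | VC [14, 10]
  [10] addr=0x54 blk=10 s=0: VC-HIT | VC [14, 6]
  [11] addr=0x31 blk=6 s=0: VC-HIT | VC [14, 10]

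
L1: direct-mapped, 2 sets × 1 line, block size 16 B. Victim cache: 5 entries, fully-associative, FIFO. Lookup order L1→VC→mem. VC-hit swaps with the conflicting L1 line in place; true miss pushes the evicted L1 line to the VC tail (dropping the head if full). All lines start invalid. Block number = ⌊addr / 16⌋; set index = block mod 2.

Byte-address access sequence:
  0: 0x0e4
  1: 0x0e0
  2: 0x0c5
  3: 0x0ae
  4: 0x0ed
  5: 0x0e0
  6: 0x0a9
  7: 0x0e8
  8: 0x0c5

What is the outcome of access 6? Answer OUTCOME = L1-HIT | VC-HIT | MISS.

0: 0xe4 (blk 14, set 0) → MISS  vc=[]
1: 0xe0 (blk 14, set 0) → L1-HIT  vc=[]
2: 0xc5 (blk 12, set 0) → MISS  vc=[14]
3: 0xae (blk 10, set 0) → MISS  vc=[14, 12]
4: 0xed (blk 14, set 0) → VC-HIT  vc=[10, 12]
5: 0xe0 (blk 14, set 0) → L1-HIT  vc=[10, 12]
6: 0xa9 (blk 10, set 0) → VC-HIT  vc=[14, 12]
7: 0xe8 (blk 14, set 0) → VC-HIT  vc=[10, 12]
8: 0xc5 (blk 12, set 0) → VC-HIT  vc=[10, 14]

OUTCOME = VC-HIT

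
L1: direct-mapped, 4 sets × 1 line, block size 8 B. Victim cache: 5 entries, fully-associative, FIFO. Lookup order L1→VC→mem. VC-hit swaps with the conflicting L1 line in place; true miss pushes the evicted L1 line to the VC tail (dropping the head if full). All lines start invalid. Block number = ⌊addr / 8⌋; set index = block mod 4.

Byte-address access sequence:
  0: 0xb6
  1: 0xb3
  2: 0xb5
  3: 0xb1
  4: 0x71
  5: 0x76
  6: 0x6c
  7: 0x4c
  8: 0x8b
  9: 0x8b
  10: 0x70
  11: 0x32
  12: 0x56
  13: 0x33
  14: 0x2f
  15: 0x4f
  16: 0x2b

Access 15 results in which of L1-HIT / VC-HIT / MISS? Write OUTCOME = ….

OUTCOME = VC-HIT

  [0] addr=0xb6 blk=22 s=2: MISS | VC []
  [1] addr=0xb3 blk=22 s=2: L1-HIT | VC []
  [2] addr=0xb5 blk=22 s=2: L1-HIT | VC []
  [3] addr=0xb1 blk=22 s=2: L1-HIT | VC []
  [4] addr=0x71 blk=14 s=2: MISS | VC [22]
  [5] addr=0x76 blk=14 s=2: L1-HIT | VC [22]
  [6] addr=0x6c blk=13 s=1: MISS | VC [22]
  [7] addr=0x4c blk=9 s=1: MISS | VC [22, 13]
  [8] addr=0x8b blk=17 s=1: MISS | VC [22, 13, 9]
  [9] addr=0x8b blk=17 s=1: L1-HIT | VC [22, 13, 9]
  [10] addr=0x70 blk=14 s=2: L1-HIT | VC [22, 13, 9]
  [11] addr=0x32 blk=6 s=2: MISS | VC [22, 13, 9, 14]
  [12] addr=0x56 blk=10 s=2: MISS | VC [22, 13, 9, 14, 6]
  [13] addr=0x33 blk=6 s=2: VC-HIT | VC [22, 13, 9, 14, 10]
  [14] addr=0x2f blk=5 s=1: MISS | VC [13, 9, 14, 10, 17]
  [15] addr=0x4f blk=9 s=1: VC-HIT | VC [13, 5, 14, 10, 17]
  [16] addr=0x2b blk=5 s=1: VC-HIT | VC [13, 9, 14, 10, 17]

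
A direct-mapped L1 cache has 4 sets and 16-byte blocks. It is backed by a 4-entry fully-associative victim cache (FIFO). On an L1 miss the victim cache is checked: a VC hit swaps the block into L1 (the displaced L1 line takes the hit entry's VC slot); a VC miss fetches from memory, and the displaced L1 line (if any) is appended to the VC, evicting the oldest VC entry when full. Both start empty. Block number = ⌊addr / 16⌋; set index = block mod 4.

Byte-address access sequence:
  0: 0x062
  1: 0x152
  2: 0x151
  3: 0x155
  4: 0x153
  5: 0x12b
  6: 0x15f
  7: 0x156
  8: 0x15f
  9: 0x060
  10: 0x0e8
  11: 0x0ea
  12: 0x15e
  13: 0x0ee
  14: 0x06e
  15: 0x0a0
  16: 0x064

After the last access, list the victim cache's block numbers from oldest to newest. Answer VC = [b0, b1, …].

VC = [18, 14, 10]

0: 0x62 (blk 6, set 2) → MISS  vc=[]
1: 0x152 (blk 21, set 1) → MISS  vc=[]
2: 0x151 (blk 21, set 1) → L1-HIT  vc=[]
3: 0x155 (blk 21, set 1) → L1-HIT  vc=[]
4: 0x153 (blk 21, set 1) → L1-HIT  vc=[]
5: 0x12b (blk 18, set 2) → MISS  vc=[6]
6: 0x15f (blk 21, set 1) → L1-HIT  vc=[6]
7: 0x156 (blk 21, set 1) → L1-HIT  vc=[6]
8: 0x15f (blk 21, set 1) → L1-HIT  vc=[6]
9: 0x60 (blk 6, set 2) → VC-HIT  vc=[18]
10: 0xe8 (blk 14, set 2) → MISS  vc=[18, 6]
11: 0xea (blk 14, set 2) → L1-HIT  vc=[18, 6]
12: 0x15e (blk 21, set 1) → L1-HIT  vc=[18, 6]
13: 0xee (blk 14, set 2) → L1-HIT  vc=[18, 6]
14: 0x6e (blk 6, set 2) → VC-HIT  vc=[18, 14]
15: 0xa0 (blk 10, set 2) → MISS  vc=[18, 14, 6]
16: 0x64 (blk 6, set 2) → VC-HIT  vc=[18, 14, 10]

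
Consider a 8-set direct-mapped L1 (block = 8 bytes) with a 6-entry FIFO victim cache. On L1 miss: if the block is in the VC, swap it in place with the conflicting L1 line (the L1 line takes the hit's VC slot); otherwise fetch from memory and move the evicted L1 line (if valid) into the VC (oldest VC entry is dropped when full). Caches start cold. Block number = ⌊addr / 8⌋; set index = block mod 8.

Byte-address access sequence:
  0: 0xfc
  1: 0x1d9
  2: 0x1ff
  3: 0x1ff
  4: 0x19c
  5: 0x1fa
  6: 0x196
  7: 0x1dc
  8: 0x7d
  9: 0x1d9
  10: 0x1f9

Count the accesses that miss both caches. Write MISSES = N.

  [0] addr=0xfc blk=31 s=7: MISS | VC []
  [1] addr=0x1d9 blk=59 s=3: MISS | VC []
  [2] addr=0x1ff blk=63 s=7: MISS | VC [31]
  [3] addr=0x1ff blk=63 s=7: L1-HIT | VC [31]
  [4] addr=0x19c blk=51 s=3: MISS | VC [31, 59]
  [5] addr=0x1fa blk=63 s=7: L1-HIT | VC [31, 59]
  [6] addr=0x196 blk=50 s=2: MISS | VC [31, 59]
  [7] addr=0x1dc blk=59 s=3: VC-HIT | VC [31, 51]
  [8] addr=0x7d blk=15 s=7: MISS | VC [31, 51, 63]
  [9] addr=0x1d9 blk=59 s=3: L1-HIT | VC [31, 51, 63]
  [10] addr=0x1f9 blk=63 s=7: VC-HIT | VC [31, 51, 15]

MISSES = 6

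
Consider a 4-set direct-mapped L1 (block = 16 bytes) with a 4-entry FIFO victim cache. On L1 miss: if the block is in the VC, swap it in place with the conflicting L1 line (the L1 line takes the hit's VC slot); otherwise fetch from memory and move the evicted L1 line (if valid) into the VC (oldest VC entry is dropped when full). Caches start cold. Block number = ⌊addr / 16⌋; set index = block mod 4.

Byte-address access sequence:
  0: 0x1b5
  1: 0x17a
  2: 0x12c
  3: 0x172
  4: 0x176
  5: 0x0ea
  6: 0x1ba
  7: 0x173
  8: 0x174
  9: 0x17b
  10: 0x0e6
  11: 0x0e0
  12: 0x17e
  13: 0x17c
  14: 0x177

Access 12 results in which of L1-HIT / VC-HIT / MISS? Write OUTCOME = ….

OUTCOME = L1-HIT

#0 0x1b5→b27/s3 MISS; vc=[]
#1 0x17a→b23/s3 MISS; vc=[27]
#2 0x12c→b18/s2 MISS; vc=[27]
#3 0x172→b23/s3 L1-HIT; vc=[27]
#4 0x176→b23/s3 L1-HIT; vc=[27]
#5 0xea→b14/s2 MISS; vc=[27,18]
#6 0x1ba→b27/s3 VC-HIT; vc=[23,18]
#7 0x173→b23/s3 VC-HIT; vc=[27,18]
#8 0x174→b23/s3 L1-HIT; vc=[27,18]
#9 0x17b→b23/s3 L1-HIT; vc=[27,18]
#10 0xe6→b14/s2 L1-HIT; vc=[27,18]
#11 0xe0→b14/s2 L1-HIT; vc=[27,18]
#12 0x17e→b23/s3 L1-HIT; vc=[27,18]
#13 0x17c→b23/s3 L1-HIT; vc=[27,18]
#14 0x177→b23/s3 L1-HIT; vc=[27,18]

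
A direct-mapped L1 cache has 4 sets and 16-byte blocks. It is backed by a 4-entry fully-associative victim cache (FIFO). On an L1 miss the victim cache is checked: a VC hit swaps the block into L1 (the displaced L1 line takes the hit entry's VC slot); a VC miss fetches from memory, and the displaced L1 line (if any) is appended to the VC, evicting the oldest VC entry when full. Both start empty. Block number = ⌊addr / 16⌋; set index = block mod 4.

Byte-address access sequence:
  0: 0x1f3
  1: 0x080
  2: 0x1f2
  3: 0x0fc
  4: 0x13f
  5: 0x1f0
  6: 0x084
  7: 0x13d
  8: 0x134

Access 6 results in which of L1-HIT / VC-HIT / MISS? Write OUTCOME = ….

0: 0x1f3 (blk 31, set 3) → MISS  vc=[]
1: 0x80 (blk 8, set 0) → MISS  vc=[]
2: 0x1f2 (blk 31, set 3) → L1-HIT  vc=[]
3: 0xfc (blk 15, set 3) → MISS  vc=[31]
4: 0x13f (blk 19, set 3) → MISS  vc=[31, 15]
5: 0x1f0 (blk 31, set 3) → VC-HIT  vc=[19, 15]
6: 0x84 (blk 8, set 0) → L1-HIT  vc=[19, 15]
7: 0x13d (blk 19, set 3) → VC-HIT  vc=[31, 15]
8: 0x134 (blk 19, set 3) → L1-HIT  vc=[31, 15]

OUTCOME = L1-HIT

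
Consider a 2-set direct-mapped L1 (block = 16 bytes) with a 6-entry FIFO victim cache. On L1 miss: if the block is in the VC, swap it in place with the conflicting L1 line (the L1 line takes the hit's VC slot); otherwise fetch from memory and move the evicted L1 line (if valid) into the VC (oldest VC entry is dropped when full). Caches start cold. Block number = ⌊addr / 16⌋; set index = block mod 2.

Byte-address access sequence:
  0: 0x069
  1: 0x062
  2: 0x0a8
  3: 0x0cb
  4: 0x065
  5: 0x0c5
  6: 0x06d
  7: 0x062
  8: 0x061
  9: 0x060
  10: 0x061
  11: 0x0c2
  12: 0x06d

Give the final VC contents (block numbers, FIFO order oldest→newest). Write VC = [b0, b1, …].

  [0] addr=0x69 blk=6 s=0: MISS | VC []
  [1] addr=0x62 blk=6 s=0: L1-HIT | VC []
  [2] addr=0xa8 blk=10 s=0: MISS | VC [6]
  [3] addr=0xcb blk=12 s=0: MISS | VC [6, 10]
  [4] addr=0x65 blk=6 s=0: VC-HIT | VC [12, 10]
  [5] addr=0xc5 blk=12 s=0: VC-HIT | VC [6, 10]
  [6] addr=0x6d blk=6 s=0: VC-HIT | VC [12, 10]
  [7] addr=0x62 blk=6 s=0: L1-HIT | VC [12, 10]
  [8] addr=0x61 blk=6 s=0: L1-HIT | VC [12, 10]
  [9] addr=0x60 blk=6 s=0: L1-HIT | VC [12, 10]
  [10] addr=0x61 blk=6 s=0: L1-HIT | VC [12, 10]
  [11] addr=0xc2 blk=12 s=0: VC-HIT | VC [6, 10]
  [12] addr=0x6d blk=6 s=0: VC-HIT | VC [12, 10]

VC = [12, 10]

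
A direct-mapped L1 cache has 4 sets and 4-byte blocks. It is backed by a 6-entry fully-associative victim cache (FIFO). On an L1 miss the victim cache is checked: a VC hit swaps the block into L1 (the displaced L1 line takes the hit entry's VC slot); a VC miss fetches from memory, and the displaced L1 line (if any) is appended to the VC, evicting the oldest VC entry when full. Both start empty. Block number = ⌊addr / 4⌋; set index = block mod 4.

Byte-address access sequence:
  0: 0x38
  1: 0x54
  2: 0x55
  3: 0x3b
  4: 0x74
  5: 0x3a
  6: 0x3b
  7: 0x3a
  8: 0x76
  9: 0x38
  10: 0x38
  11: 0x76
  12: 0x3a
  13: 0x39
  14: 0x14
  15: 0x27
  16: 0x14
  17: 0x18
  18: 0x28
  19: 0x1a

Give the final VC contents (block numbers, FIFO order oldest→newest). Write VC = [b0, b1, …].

0: 0x38 (blk 14, set 2) → MISS  vc=[]
1: 0x54 (blk 21, set 1) → MISS  vc=[]
2: 0x55 (blk 21, set 1) → L1-HIT  vc=[]
3: 0x3b (blk 14, set 2) → L1-HIT  vc=[]
4: 0x74 (blk 29, set 1) → MISS  vc=[21]
5: 0x3a (blk 14, set 2) → L1-HIT  vc=[21]
6: 0x3b (blk 14, set 2) → L1-HIT  vc=[21]
7: 0x3a (blk 14, set 2) → L1-HIT  vc=[21]
8: 0x76 (blk 29, set 1) → L1-HIT  vc=[21]
9: 0x38 (blk 14, set 2) → L1-HIT  vc=[21]
10: 0x38 (blk 14, set 2) → L1-HIT  vc=[21]
11: 0x76 (blk 29, set 1) → L1-HIT  vc=[21]
12: 0x3a (blk 14, set 2) → L1-HIT  vc=[21]
13: 0x39 (blk 14, set 2) → L1-HIT  vc=[21]
14: 0x14 (blk 5, set 1) → MISS  vc=[21, 29]
15: 0x27 (blk 9, set 1) → MISS  vc=[21, 29, 5]
16: 0x14 (blk 5, set 1) → VC-HIT  vc=[21, 29, 9]
17: 0x18 (blk 6, set 2) → MISS  vc=[21, 29, 9, 14]
18: 0x28 (blk 10, set 2) → MISS  vc=[21, 29, 9, 14, 6]
19: 0x1a (blk 6, set 2) → VC-HIT  vc=[21, 29, 9, 14, 10]

VC = [21, 29, 9, 14, 10]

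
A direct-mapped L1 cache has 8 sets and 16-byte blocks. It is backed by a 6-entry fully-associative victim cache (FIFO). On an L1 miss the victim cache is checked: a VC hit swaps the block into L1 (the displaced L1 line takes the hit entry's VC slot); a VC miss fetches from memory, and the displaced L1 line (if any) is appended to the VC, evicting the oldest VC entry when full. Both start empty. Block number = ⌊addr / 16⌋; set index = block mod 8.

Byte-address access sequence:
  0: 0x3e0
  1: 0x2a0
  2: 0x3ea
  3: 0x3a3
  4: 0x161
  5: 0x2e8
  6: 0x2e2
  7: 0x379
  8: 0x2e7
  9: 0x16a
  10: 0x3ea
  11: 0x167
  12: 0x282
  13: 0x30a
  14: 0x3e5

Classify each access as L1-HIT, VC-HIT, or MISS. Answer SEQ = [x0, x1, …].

0: 0x3e0 (blk 62, set 6) → MISS  vc=[]
1: 0x2a0 (blk 42, set 2) → MISS  vc=[]
2: 0x3ea (blk 62, set 6) → L1-HIT  vc=[]
3: 0x3a3 (blk 58, set 2) → MISS  vc=[42]
4: 0x161 (blk 22, set 6) → MISS  vc=[42, 62]
5: 0x2e8 (blk 46, set 6) → MISS  vc=[42, 62, 22]
6: 0x2e2 (blk 46, set 6) → L1-HIT  vc=[42, 62, 22]
7: 0x379 (blk 55, set 7) → MISS  vc=[42, 62, 22]
8: 0x2e7 (blk 46, set 6) → L1-HIT  vc=[42, 62, 22]
9: 0x16a (blk 22, set 6) → VC-HIT  vc=[42, 62, 46]
10: 0x3ea (blk 62, set 6) → VC-HIT  vc=[42, 22, 46]
11: 0x167 (blk 22, set 6) → VC-HIT  vc=[42, 62, 46]
12: 0x282 (blk 40, set 0) → MISS  vc=[42, 62, 46]
13: 0x30a (blk 48, set 0) → MISS  vc=[42, 62, 46, 40]
14: 0x3e5 (blk 62, set 6) → VC-HIT  vc=[42, 22, 46, 40]

SEQ = [MISS, MISS, L1-HIT, MISS, MISS, MISS, L1-HIT, MISS, L1-HIT, VC-HIT, VC-HIT, VC-HIT, MISS, MISS, VC-HIT]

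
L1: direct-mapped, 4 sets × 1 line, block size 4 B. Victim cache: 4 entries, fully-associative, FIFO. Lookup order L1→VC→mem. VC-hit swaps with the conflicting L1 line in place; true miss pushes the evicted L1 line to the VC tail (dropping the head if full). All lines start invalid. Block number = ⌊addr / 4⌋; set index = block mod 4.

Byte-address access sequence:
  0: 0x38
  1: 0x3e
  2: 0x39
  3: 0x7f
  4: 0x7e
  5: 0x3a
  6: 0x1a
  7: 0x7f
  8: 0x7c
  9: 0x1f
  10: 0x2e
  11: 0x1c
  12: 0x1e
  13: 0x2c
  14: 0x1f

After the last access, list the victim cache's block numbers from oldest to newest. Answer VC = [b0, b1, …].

#0 0x38→b14/s2 MISS; vc=[]
#1 0x3e→b15/s3 MISS; vc=[]
#2 0x39→b14/s2 L1-HIT; vc=[]
#3 0x7f→b31/s3 MISS; vc=[15]
#4 0x7e→b31/s3 L1-HIT; vc=[15]
#5 0x3a→b14/s2 L1-HIT; vc=[15]
#6 0x1a→b6/s2 MISS; vc=[15,14]
#7 0x7f→b31/s3 L1-HIT; vc=[15,14]
#8 0x7c→b31/s3 L1-HIT; vc=[15,14]
#9 0x1f→b7/s3 MISS; vc=[15,14,31]
#10 0x2e→b11/s3 MISS; vc=[15,14,31,7]
#11 0x1c→b7/s3 VC-HIT; vc=[15,14,31,11]
#12 0x1e→b7/s3 L1-HIT; vc=[15,14,31,11]
#13 0x2c→b11/s3 VC-HIT; vc=[15,14,31,7]
#14 0x1f→b7/s3 VC-HIT; vc=[15,14,31,11]

VC = [15, 14, 31, 11]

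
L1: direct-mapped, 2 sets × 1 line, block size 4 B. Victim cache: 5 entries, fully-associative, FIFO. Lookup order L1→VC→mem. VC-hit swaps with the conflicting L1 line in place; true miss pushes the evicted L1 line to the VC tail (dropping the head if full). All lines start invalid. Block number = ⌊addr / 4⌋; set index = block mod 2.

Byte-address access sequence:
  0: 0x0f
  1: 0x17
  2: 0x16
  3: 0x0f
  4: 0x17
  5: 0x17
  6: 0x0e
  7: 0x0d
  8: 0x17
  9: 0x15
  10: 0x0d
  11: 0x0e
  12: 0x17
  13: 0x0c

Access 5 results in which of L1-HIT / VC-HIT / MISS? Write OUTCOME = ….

OUTCOME = L1-HIT

0: 0xf (blk 3, set 1) → MISS  vc=[]
1: 0x17 (blk 5, set 1) → MISS  vc=[3]
2: 0x16 (blk 5, set 1) → L1-HIT  vc=[3]
3: 0xf (blk 3, set 1) → VC-HIT  vc=[5]
4: 0x17 (blk 5, set 1) → VC-HIT  vc=[3]
5: 0x17 (blk 5, set 1) → L1-HIT  vc=[3]
6: 0xe (blk 3, set 1) → VC-HIT  vc=[5]
7: 0xd (blk 3, set 1) → L1-HIT  vc=[5]
8: 0x17 (blk 5, set 1) → VC-HIT  vc=[3]
9: 0x15 (blk 5, set 1) → L1-HIT  vc=[3]
10: 0xd (blk 3, set 1) → VC-HIT  vc=[5]
11: 0xe (blk 3, set 1) → L1-HIT  vc=[5]
12: 0x17 (blk 5, set 1) → VC-HIT  vc=[3]
13: 0xc (blk 3, set 1) → VC-HIT  vc=[5]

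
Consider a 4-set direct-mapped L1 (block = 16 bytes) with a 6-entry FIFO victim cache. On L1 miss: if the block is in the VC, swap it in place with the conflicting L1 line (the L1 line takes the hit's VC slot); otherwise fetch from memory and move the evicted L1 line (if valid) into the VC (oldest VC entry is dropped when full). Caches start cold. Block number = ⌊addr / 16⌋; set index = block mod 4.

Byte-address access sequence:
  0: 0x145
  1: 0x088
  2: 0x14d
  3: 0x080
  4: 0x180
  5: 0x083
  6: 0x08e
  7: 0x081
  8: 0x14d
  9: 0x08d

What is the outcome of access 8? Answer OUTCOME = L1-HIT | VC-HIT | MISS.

OUTCOME = VC-HIT

0: 0x145 (blk 20, set 0) → MISS  vc=[]
1: 0x88 (blk 8, set 0) → MISS  vc=[20]
2: 0x14d (blk 20, set 0) → VC-HIT  vc=[8]
3: 0x80 (blk 8, set 0) → VC-HIT  vc=[20]
4: 0x180 (blk 24, set 0) → MISS  vc=[20, 8]
5: 0x83 (blk 8, set 0) → VC-HIT  vc=[20, 24]
6: 0x8e (blk 8, set 0) → L1-HIT  vc=[20, 24]
7: 0x81 (blk 8, set 0) → L1-HIT  vc=[20, 24]
8: 0x14d (blk 20, set 0) → VC-HIT  vc=[8, 24]
9: 0x8d (blk 8, set 0) → VC-HIT  vc=[20, 24]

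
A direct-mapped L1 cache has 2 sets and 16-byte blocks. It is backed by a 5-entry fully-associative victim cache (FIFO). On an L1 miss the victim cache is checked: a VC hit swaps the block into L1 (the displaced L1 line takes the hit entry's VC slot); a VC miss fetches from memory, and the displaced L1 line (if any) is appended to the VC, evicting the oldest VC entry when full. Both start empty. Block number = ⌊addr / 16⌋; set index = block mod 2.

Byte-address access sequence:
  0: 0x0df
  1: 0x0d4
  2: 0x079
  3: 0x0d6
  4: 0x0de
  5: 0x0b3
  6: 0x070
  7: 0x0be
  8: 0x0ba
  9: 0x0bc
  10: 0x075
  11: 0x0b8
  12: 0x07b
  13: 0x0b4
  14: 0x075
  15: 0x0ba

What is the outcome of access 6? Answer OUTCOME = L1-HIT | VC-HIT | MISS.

OUTCOME = VC-HIT

0: 0xdf (blk 13, set 1) → MISS  vc=[]
1: 0xd4 (blk 13, set 1) → L1-HIT  vc=[]
2: 0x79 (blk 7, set 1) → MISS  vc=[13]
3: 0xd6 (blk 13, set 1) → VC-HIT  vc=[7]
4: 0xde (blk 13, set 1) → L1-HIT  vc=[7]
5: 0xb3 (blk 11, set 1) → MISS  vc=[7, 13]
6: 0x70 (blk 7, set 1) → VC-HIT  vc=[11, 13]
7: 0xbe (blk 11, set 1) → VC-HIT  vc=[7, 13]
8: 0xba (blk 11, set 1) → L1-HIT  vc=[7, 13]
9: 0xbc (blk 11, set 1) → L1-HIT  vc=[7, 13]
10: 0x75 (blk 7, set 1) → VC-HIT  vc=[11, 13]
11: 0xb8 (blk 11, set 1) → VC-HIT  vc=[7, 13]
12: 0x7b (blk 7, set 1) → VC-HIT  vc=[11, 13]
13: 0xb4 (blk 11, set 1) → VC-HIT  vc=[7, 13]
14: 0x75 (blk 7, set 1) → VC-HIT  vc=[11, 13]
15: 0xba (blk 11, set 1) → VC-HIT  vc=[7, 13]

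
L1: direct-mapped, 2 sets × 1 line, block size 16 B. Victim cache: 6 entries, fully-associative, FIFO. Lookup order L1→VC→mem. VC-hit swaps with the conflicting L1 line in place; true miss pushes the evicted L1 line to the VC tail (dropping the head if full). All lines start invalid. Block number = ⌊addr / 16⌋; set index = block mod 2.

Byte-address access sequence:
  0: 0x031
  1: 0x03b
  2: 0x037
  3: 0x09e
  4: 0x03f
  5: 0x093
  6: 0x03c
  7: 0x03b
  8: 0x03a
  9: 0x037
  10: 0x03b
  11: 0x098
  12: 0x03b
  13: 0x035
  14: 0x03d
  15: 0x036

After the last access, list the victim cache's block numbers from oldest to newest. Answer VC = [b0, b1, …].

VC = [9]

#0 0x31→b3/s1 MISS; vc=[]
#1 0x3b→b3/s1 L1-HIT; vc=[]
#2 0x37→b3/s1 L1-HIT; vc=[]
#3 0x9e→b9/s1 MISS; vc=[3]
#4 0x3f→b3/s1 VC-HIT; vc=[9]
#5 0x93→b9/s1 VC-HIT; vc=[3]
#6 0x3c→b3/s1 VC-HIT; vc=[9]
#7 0x3b→b3/s1 L1-HIT; vc=[9]
#8 0x3a→b3/s1 L1-HIT; vc=[9]
#9 0x37→b3/s1 L1-HIT; vc=[9]
#10 0x3b→b3/s1 L1-HIT; vc=[9]
#11 0x98→b9/s1 VC-HIT; vc=[3]
#12 0x3b→b3/s1 VC-HIT; vc=[9]
#13 0x35→b3/s1 L1-HIT; vc=[9]
#14 0x3d→b3/s1 L1-HIT; vc=[9]
#15 0x36→b3/s1 L1-HIT; vc=[9]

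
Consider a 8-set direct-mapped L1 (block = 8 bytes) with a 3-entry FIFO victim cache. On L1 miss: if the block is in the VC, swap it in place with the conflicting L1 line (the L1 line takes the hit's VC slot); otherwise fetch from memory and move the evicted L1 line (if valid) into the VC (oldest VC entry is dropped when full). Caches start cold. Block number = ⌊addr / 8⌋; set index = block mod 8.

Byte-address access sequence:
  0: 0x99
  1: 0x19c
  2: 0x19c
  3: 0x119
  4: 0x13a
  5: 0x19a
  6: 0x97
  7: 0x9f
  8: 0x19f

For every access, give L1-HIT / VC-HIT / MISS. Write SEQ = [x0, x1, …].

  [0] addr=0x99 blk=19 s=3: MISS | VC []
  [1] addr=0x19c blk=51 s=3: MISS | VC [19]
  [2] addr=0x19c blk=51 s=3: L1-HIT | VC [19]
  [3] addr=0x119 blk=35 s=3: MISS | VC [19, 51]
  [4] addr=0x13a blk=39 s=7: MISS | VC [19, 51]
  [5] addr=0x19a blk=51 s=3: VC-HIT | VC [19, 35]
  [6] addr=0x97 blk=18 s=2: MISS | VC [19, 35]
  [7] addr=0x9f blk=19 s=3: VC-HIT | VC [51, 35]
  [8] addr=0x19f blk=51 s=3: VC-HIT | VC [19, 35]

SEQ = [MISS, MISS, L1-HIT, MISS, MISS, VC-HIT, MISS, VC-HIT, VC-HIT]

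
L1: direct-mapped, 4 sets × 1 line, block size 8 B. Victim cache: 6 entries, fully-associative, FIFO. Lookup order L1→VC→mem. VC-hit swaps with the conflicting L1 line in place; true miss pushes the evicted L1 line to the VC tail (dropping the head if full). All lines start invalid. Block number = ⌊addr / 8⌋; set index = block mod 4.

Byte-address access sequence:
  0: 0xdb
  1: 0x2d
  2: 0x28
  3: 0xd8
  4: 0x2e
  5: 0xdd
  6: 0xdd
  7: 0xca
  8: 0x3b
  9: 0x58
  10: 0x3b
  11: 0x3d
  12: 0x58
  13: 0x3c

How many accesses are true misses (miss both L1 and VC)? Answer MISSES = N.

MISSES = 5

  [0] addr=0xdb blk=27 s=3: MISS | VC []
  [1] addr=0x2d blk=5 s=1: MISS | VC []
  [2] addr=0x28 blk=5 s=1: L1-HIT | VC []
  [3] addr=0xd8 blk=27 s=3: L1-HIT | VC []
  [4] addr=0x2e blk=5 s=1: L1-HIT | VC []
  [5] addr=0xdd blk=27 s=3: L1-HIT | VC []
  [6] addr=0xdd blk=27 s=3: L1-HIT | VC []
  [7] addr=0xca blk=25 s=1: MISS | VC [5]
  [8] addr=0x3b blk=7 s=3: MISS | VC [5, 27]
  [9] addr=0x58 blk=11 s=3: MISS | VC [5, 27, 7]
  [10] addr=0x3b blk=7 s=3: VC-HIT | VC [5, 27, 11]
  [11] addr=0x3d blk=7 s=3: L1-HIT | VC [5, 27, 11]
  [12] addr=0x58 blk=11 s=3: VC-HIT | VC [5, 27, 7]
  [13] addr=0x3c blk=7 s=3: VC-HIT | VC [5, 27, 11]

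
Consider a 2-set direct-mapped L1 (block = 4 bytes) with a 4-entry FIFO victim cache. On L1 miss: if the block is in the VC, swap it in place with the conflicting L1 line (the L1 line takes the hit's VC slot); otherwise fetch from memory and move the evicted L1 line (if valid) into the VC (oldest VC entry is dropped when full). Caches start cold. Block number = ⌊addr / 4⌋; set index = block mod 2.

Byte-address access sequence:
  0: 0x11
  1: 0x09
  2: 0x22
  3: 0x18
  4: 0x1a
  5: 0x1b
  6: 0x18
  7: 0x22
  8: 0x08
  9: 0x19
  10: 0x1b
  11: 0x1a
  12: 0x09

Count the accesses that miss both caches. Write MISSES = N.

MISSES = 4

#0 0x11→b4/s0 MISS; vc=[]
#1 0x9→b2/s0 MISS; vc=[4]
#2 0x22→b8/s0 MISS; vc=[4,2]
#3 0x18→b6/s0 MISS; vc=[4,2,8]
#4 0x1a→b6/s0 L1-HIT; vc=[4,2,8]
#5 0x1b→b6/s0 L1-HIT; vc=[4,2,8]
#6 0x18→b6/s0 L1-HIT; vc=[4,2,8]
#7 0x22→b8/s0 VC-HIT; vc=[4,2,6]
#8 0x8→b2/s0 VC-HIT; vc=[4,8,6]
#9 0x19→b6/s0 VC-HIT; vc=[4,8,2]
#10 0x1b→b6/s0 L1-HIT; vc=[4,8,2]
#11 0x1a→b6/s0 L1-HIT; vc=[4,8,2]
#12 0x9→b2/s0 VC-HIT; vc=[4,8,6]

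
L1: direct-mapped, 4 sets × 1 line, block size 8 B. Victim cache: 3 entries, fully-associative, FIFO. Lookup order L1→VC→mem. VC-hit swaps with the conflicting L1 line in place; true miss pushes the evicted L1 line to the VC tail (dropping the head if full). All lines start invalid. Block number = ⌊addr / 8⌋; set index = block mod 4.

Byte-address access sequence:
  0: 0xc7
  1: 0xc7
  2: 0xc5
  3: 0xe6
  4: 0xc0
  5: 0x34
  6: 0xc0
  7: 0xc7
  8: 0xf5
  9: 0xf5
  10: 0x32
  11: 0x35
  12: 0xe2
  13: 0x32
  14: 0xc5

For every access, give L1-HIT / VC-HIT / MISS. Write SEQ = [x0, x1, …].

SEQ = [MISS, L1-HIT, L1-HIT, MISS, VC-HIT, MISS, L1-HIT, L1-HIT, MISS, L1-HIT, VC-HIT, L1-HIT, VC-HIT, L1-HIT, VC-HIT]

#0 0xc7→b24/s0 MISS; vc=[]
#1 0xc7→b24/s0 L1-HIT; vc=[]
#2 0xc5→b24/s0 L1-HIT; vc=[]
#3 0xe6→b28/s0 MISS; vc=[24]
#4 0xc0→b24/s0 VC-HIT; vc=[28]
#5 0x34→b6/s2 MISS; vc=[28]
#6 0xc0→b24/s0 L1-HIT; vc=[28]
#7 0xc7→b24/s0 L1-HIT; vc=[28]
#8 0xf5→b30/s2 MISS; vc=[28,6]
#9 0xf5→b30/s2 L1-HIT; vc=[28,6]
#10 0x32→b6/s2 VC-HIT; vc=[28,30]
#11 0x35→b6/s2 L1-HIT; vc=[28,30]
#12 0xe2→b28/s0 VC-HIT; vc=[24,30]
#13 0x32→b6/s2 L1-HIT; vc=[24,30]
#14 0xc5→b24/s0 VC-HIT; vc=[28,30]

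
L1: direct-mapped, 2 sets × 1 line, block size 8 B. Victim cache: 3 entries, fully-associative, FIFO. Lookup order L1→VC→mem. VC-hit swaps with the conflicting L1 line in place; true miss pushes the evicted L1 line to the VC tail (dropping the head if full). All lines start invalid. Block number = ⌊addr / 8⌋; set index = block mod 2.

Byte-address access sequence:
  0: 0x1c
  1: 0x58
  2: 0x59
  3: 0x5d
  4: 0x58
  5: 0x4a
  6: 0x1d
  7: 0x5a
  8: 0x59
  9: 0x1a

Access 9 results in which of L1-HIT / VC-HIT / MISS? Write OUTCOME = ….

#0 0x1c→b3/s1 MISS; vc=[]
#1 0x58→b11/s1 MISS; vc=[3]
#2 0x59→b11/s1 L1-HIT; vc=[3]
#3 0x5d→b11/s1 L1-HIT; vc=[3]
#4 0x58→b11/s1 L1-HIT; vc=[3]
#5 0x4a→b9/s1 MISS; vc=[3,11]
#6 0x1d→b3/s1 VC-HIT; vc=[9,11]
#7 0x5a→b11/s1 VC-HIT; vc=[9,3]
#8 0x59→b11/s1 L1-HIT; vc=[9,3]
#9 0x1a→b3/s1 VC-HIT; vc=[9,11]

OUTCOME = VC-HIT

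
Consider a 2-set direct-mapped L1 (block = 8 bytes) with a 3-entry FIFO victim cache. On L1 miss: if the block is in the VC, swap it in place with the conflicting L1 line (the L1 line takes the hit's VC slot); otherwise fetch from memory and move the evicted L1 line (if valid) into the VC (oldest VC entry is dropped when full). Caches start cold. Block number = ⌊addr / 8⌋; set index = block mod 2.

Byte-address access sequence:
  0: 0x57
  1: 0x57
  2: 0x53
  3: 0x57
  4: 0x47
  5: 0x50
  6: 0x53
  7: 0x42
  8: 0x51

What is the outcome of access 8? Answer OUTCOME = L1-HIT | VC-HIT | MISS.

OUTCOME = VC-HIT

  [0] addr=0x57 blk=10 s=0: MISS | VC []
  [1] addr=0x57 blk=10 s=0: L1-HIT | VC []
  [2] addr=0x53 blk=10 s=0: L1-HIT | VC []
  [3] addr=0x57 blk=10 s=0: L1-HIT | VC []
  [4] addr=0x47 blk=8 s=0: MISS | VC [10]
  [5] addr=0x50 blk=10 s=0: VC-HIT | VC [8]
  [6] addr=0x53 blk=10 s=0: L1-HIT | VC [8]
  [7] addr=0x42 blk=8 s=0: VC-HIT | VC [10]
  [8] addr=0x51 blk=10 s=0: VC-HIT | VC [8]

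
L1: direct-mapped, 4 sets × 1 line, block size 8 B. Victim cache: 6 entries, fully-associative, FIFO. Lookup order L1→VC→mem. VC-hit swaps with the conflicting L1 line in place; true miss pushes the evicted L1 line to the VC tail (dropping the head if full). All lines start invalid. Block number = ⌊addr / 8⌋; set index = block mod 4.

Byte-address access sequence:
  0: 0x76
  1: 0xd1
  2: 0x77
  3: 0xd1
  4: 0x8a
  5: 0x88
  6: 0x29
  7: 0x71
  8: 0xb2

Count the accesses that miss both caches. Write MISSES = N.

MISSES = 5

0: 0x76 (blk 14, set 2) → MISS  vc=[]
1: 0xd1 (blk 26, set 2) → MISS  vc=[14]
2: 0x77 (blk 14, set 2) → VC-HIT  vc=[26]
3: 0xd1 (blk 26, set 2) → VC-HIT  vc=[14]
4: 0x8a (blk 17, set 1) → MISS  vc=[14]
5: 0x88 (blk 17, set 1) → L1-HIT  vc=[14]
6: 0x29 (blk 5, set 1) → MISS  vc=[14, 17]
7: 0x71 (blk 14, set 2) → VC-HIT  vc=[26, 17]
8: 0xb2 (blk 22, set 2) → MISS  vc=[26, 17, 14]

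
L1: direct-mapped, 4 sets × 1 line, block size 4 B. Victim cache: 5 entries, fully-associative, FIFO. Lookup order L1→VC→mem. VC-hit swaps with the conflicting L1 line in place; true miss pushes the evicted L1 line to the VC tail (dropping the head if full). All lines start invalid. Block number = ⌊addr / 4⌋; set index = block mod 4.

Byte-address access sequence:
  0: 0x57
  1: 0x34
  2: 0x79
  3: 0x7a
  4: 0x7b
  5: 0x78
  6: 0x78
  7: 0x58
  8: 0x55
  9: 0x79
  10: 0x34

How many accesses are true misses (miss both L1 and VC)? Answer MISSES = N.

#0 0x57→b21/s1 MISS; vc=[]
#1 0x34→b13/s1 MISS; vc=[21]
#2 0x79→b30/s2 MISS; vc=[21]
#3 0x7a→b30/s2 L1-HIT; vc=[21]
#4 0x7b→b30/s2 L1-HIT; vc=[21]
#5 0x78→b30/s2 L1-HIT; vc=[21]
#6 0x78→b30/s2 L1-HIT; vc=[21]
#7 0x58→b22/s2 MISS; vc=[21,30]
#8 0x55→b21/s1 VC-HIT; vc=[13,30]
#9 0x79→b30/s2 VC-HIT; vc=[13,22]
#10 0x34→b13/s1 VC-HIT; vc=[21,22]

MISSES = 4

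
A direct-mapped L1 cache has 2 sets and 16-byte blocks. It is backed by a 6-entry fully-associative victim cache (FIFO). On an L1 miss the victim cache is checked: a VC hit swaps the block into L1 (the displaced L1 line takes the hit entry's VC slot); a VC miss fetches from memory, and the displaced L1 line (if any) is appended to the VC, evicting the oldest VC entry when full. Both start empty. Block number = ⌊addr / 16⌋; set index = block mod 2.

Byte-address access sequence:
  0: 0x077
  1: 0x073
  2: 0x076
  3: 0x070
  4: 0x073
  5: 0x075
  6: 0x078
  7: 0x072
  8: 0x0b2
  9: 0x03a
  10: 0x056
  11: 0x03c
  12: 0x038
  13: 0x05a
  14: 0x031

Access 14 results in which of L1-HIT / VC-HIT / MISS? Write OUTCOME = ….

OUTCOME = VC-HIT

#0 0x77→b7/s1 MISS; vc=[]
#1 0x73→b7/s1 L1-HIT; vc=[]
#2 0x76→b7/s1 L1-HIT; vc=[]
#3 0x70→b7/s1 L1-HIT; vc=[]
#4 0x73→b7/s1 L1-HIT; vc=[]
#5 0x75→b7/s1 L1-HIT; vc=[]
#6 0x78→b7/s1 L1-HIT; vc=[]
#7 0x72→b7/s1 L1-HIT; vc=[]
#8 0xb2→b11/s1 MISS; vc=[7]
#9 0x3a→b3/s1 MISS; vc=[7,11]
#10 0x56→b5/s1 MISS; vc=[7,11,3]
#11 0x3c→b3/s1 VC-HIT; vc=[7,11,5]
#12 0x38→b3/s1 L1-HIT; vc=[7,11,5]
#13 0x5a→b5/s1 VC-HIT; vc=[7,11,3]
#14 0x31→b3/s1 VC-HIT; vc=[7,11,5]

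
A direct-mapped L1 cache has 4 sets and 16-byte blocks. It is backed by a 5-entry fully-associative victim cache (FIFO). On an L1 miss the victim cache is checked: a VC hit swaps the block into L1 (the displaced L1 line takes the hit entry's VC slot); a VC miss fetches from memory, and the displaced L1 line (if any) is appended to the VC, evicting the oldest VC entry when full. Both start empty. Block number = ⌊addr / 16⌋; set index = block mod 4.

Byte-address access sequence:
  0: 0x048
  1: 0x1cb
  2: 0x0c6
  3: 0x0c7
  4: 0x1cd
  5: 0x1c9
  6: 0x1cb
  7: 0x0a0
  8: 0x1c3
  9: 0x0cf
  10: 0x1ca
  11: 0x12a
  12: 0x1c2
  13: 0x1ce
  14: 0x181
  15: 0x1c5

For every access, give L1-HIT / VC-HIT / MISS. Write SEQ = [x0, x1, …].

SEQ = [MISS, MISS, MISS, L1-HIT, VC-HIT, L1-HIT, L1-HIT, MISS, L1-HIT, VC-HIT, VC-HIT, MISS, L1-HIT, L1-HIT, MISS, VC-HIT]

  [0] addr=0x48 blk=4 s=0: MISS | VC []
  [1] addr=0x1cb blk=28 s=0: MISS | VC [4]
  [2] addr=0xc6 blk=12 s=0: MISS | VC [4, 28]
  [3] addr=0xc7 blk=12 s=0: L1-HIT | VC [4, 28]
  [4] addr=0x1cd blk=28 s=0: VC-HIT | VC [4, 12]
  [5] addr=0x1c9 blk=28 s=0: L1-HIT | VC [4, 12]
  [6] addr=0x1cb blk=28 s=0: L1-HIT | VC [4, 12]
  [7] addr=0xa0 blk=10 s=2: MISS | VC [4, 12]
  [8] addr=0x1c3 blk=28 s=0: L1-HIT | VC [4, 12]
  [9] addr=0xcf blk=12 s=0: VC-HIT | VC [4, 28]
  [10] addr=0x1ca blk=28 s=0: VC-HIT | VC [4, 12]
  [11] addr=0x12a blk=18 s=2: MISS | VC [4, 12, 10]
  [12] addr=0x1c2 blk=28 s=0: L1-HIT | VC [4, 12, 10]
  [13] addr=0x1ce blk=28 s=0: L1-HIT | VC [4, 12, 10]
  [14] addr=0x181 blk=24 s=0: MISS | VC [4, 12, 10, 28]
  [15] addr=0x1c5 blk=28 s=0: VC-HIT | VC [4, 12, 10, 24]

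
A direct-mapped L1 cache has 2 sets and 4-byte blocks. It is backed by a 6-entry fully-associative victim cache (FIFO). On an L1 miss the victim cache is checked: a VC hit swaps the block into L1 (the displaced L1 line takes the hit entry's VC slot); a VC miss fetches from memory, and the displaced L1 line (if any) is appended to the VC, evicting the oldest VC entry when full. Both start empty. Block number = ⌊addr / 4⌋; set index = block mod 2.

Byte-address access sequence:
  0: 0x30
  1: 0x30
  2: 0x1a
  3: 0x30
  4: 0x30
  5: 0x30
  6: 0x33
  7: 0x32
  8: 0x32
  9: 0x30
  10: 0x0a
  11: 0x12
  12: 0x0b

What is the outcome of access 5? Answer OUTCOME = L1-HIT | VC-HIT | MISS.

  [0] addr=0x30 blk=12 s=0: MISS | VC []
  [1] addr=0x30 blk=12 s=0: L1-HIT | VC []
  [2] addr=0x1a blk=6 s=0: MISS | VC [12]
  [3] addr=0x30 blk=12 s=0: VC-HIT | VC [6]
  [4] addr=0x30 blk=12 s=0: L1-HIT | VC [6]
  [5] addr=0x30 blk=12 s=0: L1-HIT | VC [6]
  [6] addr=0x33 blk=12 s=0: L1-HIT | VC [6]
  [7] addr=0x32 blk=12 s=0: L1-HIT | VC [6]
  [8] addr=0x32 blk=12 s=0: L1-HIT | VC [6]
  [9] addr=0x30 blk=12 s=0: L1-HIT | VC [6]
  [10] addr=0xa blk=2 s=0: MISS | VC [6, 12]
  [11] addr=0x12 blk=4 s=0: MISS | VC [6, 12, 2]
  [12] addr=0xb blk=2 s=0: VC-HIT | VC [6, 12, 4]

OUTCOME = L1-HIT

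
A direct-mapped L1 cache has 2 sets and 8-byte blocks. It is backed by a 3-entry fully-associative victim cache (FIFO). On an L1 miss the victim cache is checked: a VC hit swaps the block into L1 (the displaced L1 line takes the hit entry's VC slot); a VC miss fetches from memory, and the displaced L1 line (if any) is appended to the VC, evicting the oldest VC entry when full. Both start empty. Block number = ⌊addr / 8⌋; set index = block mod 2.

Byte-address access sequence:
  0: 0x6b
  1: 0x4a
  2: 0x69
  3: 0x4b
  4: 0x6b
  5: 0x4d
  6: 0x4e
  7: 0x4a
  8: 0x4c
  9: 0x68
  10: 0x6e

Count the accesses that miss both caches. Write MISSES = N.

0: 0x6b (blk 13, set 1) → MISS  vc=[]
1: 0x4a (blk 9, set 1) → MISS  vc=[13]
2: 0x69 (blk 13, set 1) → VC-HIT  vc=[9]
3: 0x4b (blk 9, set 1) → VC-HIT  vc=[13]
4: 0x6b (blk 13, set 1) → VC-HIT  vc=[9]
5: 0x4d (blk 9, set 1) → VC-HIT  vc=[13]
6: 0x4e (blk 9, set 1) → L1-HIT  vc=[13]
7: 0x4a (blk 9, set 1) → L1-HIT  vc=[13]
8: 0x4c (blk 9, set 1) → L1-HIT  vc=[13]
9: 0x68 (blk 13, set 1) → VC-HIT  vc=[9]
10: 0x6e (blk 13, set 1) → L1-HIT  vc=[9]

MISSES = 2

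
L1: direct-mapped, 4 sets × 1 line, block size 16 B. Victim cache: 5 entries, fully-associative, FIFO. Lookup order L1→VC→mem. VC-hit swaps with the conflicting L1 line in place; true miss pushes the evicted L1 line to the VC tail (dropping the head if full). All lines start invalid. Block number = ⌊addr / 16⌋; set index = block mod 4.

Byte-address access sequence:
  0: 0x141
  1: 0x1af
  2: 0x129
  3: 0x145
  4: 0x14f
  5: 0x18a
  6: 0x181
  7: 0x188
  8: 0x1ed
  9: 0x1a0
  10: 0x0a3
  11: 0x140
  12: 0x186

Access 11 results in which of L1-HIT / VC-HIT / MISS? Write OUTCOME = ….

OUTCOME = VC-HIT

  [0] addr=0x141 blk=20 s=0: MISS | VC []
  [1] addr=0x1af blk=26 s=2: MISS | VC []
  [2] addr=0x129 blk=18 s=2: MISS | VC [26]
  [3] addr=0x145 blk=20 s=0: L1-HIT | VC [26]
  [4] addr=0x14f blk=20 s=0: L1-HIT | VC [26]
  [5] addr=0x18a blk=24 s=0: MISS | VC [26, 20]
  [6] addr=0x181 blk=24 s=0: L1-HIT | VC [26, 20]
  [7] addr=0x188 blk=24 s=0: L1-HIT | VC [26, 20]
  [8] addr=0x1ed blk=30 s=2: MISS | VC [26, 20, 18]
  [9] addr=0x1a0 blk=26 s=2: VC-HIT | VC [30, 20, 18]
  [10] addr=0xa3 blk=10 s=2: MISS | VC [30, 20, 18, 26]
  [11] addr=0x140 blk=20 s=0: VC-HIT | VC [30, 24, 18, 26]
  [12] addr=0x186 blk=24 s=0: VC-HIT | VC [30, 20, 18, 26]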